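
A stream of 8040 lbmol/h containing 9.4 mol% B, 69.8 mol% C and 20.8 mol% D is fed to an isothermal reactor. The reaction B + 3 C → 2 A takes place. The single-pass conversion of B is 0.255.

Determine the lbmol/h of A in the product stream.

B reacted = 0.255 × 755.8 = 192.7 lbmol/h; ν_B = −1, so ξ = 192.7/1 = 192.7 lbmol/h.
Outlet amounts (n = n₀ + ν ξ):
  B: 755.8 − 1(192.7) = 563
  C: 5612 − 3(192.7) = 5034
  A: 0 + 2(192.7) = 385.4
  D: 1672 (inert)

385 lbmol/h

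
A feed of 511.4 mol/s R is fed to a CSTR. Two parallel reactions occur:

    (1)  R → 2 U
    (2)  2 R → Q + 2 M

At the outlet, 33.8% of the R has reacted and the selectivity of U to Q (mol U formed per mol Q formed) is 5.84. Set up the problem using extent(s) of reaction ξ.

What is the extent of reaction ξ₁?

Conversion of R: R consumed = 0.338 × 511.4 = 172.9 mol/s = 1ξ₁ + 2ξ₂.
Selectivity: 2ξ₁ / (1ξ₂) = 5.84 → ξ₁ = 2.92 ξ₂.
Substitute: (1·2.92 + 2) ξ₂ = 172.9 → ξ₂ = 35.13 mol/s, ξ₁ = 102.6 mol/s.
Outlet amounts (n = n₀ + Σ ν·ξ):
  R: 511.4 − 1(102.6) − 2(35.13) = 338.5
  U: 0 + 2(102.6) = 205.2
  Q: 0 + 1(35.13) = 35.13
  M: 0 + 2(35.13) = 70.27

ξ₁ = 103 mol/s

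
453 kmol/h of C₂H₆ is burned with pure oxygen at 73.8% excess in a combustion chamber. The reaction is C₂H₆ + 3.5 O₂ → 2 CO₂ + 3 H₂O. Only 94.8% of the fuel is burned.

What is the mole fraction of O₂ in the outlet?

0.366

Stoichiometric O₂ = 3.5 × 453 = 1586 kmol/h; O₂ fed = 1586 × 1.738 = 2756 kmol/h.
Fuel reacted = 0.948 × 453 → ξ = 429.4 kmol/h.
Outlet (n = n₀ + ν ξ):
  C₂H₆: 453 − 1(429.4) = 23.56
  O₂: 2756 − 3.5(429.4) = 1253
  CO₂: 0 + 2(429.4) = 858.9
  H₂O: 0 + 3(429.4) = 1288
Total out = 3423 kmol/h; y_O₂ = 1253 / 3423 = 0.3659.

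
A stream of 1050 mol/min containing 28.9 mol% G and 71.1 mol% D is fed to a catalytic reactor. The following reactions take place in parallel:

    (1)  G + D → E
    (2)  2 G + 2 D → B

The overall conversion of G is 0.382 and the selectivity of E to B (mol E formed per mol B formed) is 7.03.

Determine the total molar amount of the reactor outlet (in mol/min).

Conversion of G: G consumed = 0.382 × 303.4 = 115.9 mol/min = 1ξ₁ + 2ξ₂.
Selectivity: 1ξ₁ / (1ξ₂) = 7.03 → ξ₁ = 7.03 ξ₂.
Substitute: (1·7.03 + 2) ξ₂ = 115.9 → ξ₂ = 12.84 mol/min, ξ₁ = 90.24 mol/min.
Outlet amounts (n = n₀ + Σ ν·ξ):
  G: 303.4 − 1(90.24) − 2(12.84) = 187.5
  D: 746.5 − 1(90.24) − 2(12.84) = 630.6
  E: 0 + 1(90.24) = 90.24
  B: 0 + 1(12.84) = 12.84
Total out = 187.5 + 630.6 + 90.24 + 12.84 = 921.2 mol/min.

921 mol/min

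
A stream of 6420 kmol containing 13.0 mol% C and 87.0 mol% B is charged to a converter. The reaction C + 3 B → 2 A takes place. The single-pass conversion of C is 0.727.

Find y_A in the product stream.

C reacted = 0.727 × 834.6 = 606.8 kmol; ν_C = −1, so ξ = 606.8/1 = 606.8 kmol.
Outlet amounts (n = n₀ + ν ξ):
  C: 834.6 − 1(606.8) = 227.8
  B: 5585 − 3(606.8) = 3765
  A: 0 + 2(606.8) = 1214
Total out = 5206 kmol; y_A = 1214 / 5206 = 0.2331.

0.233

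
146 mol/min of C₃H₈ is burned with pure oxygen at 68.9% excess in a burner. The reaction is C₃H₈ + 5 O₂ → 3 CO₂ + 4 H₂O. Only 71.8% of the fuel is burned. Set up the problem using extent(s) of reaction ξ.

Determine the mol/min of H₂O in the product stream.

Stoichiometric O₂ = 5 × 146 = 730 mol/min; O₂ fed = 730 × 1.689 = 1233 mol/min.
Fuel reacted = 0.718 × 146 → ξ = 104.8 mol/min.
Outlet (n = n₀ + ν ξ):
  C₃H₈: 146 − 1(104.8) = 41.17
  O₂: 1233 − 5(104.8) = 708.8
  CO₂: 0 + 3(104.8) = 314.5
  H₂O: 0 + 4(104.8) = 419.3

419 mol/min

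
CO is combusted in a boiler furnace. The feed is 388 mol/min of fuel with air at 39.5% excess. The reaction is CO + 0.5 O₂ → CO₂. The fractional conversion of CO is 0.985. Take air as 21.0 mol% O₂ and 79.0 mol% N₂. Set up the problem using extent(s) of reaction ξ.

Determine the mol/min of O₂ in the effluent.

79.5 mol/min

Stoichiometric O₂ = 0.5 × 388 = 194 mol/min; O₂ fed = 194 × 1.395 = 270.6 mol/min.
N₂ fed = 270.6 × 79/21 = 1018 mol/min.
Fuel reacted = 0.985 × 388 → ξ = 382.2 mol/min.
Outlet (n = n₀ + ν ξ):
  CO: 388 − 1(382.2) = 5.82
  O₂: 270.6 − 0.5(382.2) = 79.54
  N₂: 1018 (inert)
  CO₂: 0 + 1(382.2) = 382.2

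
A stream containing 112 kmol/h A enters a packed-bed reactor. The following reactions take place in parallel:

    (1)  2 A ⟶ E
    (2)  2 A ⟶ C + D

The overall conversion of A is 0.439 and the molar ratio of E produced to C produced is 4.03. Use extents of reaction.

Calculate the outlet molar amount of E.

Conversion of A: A consumed = 0.439 × 112 = 49.17 kmol/h = 2ξ₁ + 2ξ₂.
Selectivity: 1ξ₁ / (1ξ₂) = 4.03 → ξ₁ = 4.03 ξ₂.
Substitute: (2·4.03 + 2) ξ₂ = 49.17 → ξ₂ = 4.887 kmol/h, ξ₁ = 19.7 kmol/h.
Outlet amounts (n = n₀ + Σ ν·ξ):
  A: 112 − 2(19.7) − 2(4.887) = 62.83
  E: 0 + 1(19.7) = 19.7
  C: 0 + 1(4.887) = 4.887
  D: 0 + 1(4.887) = 4.887

19.7 kmol/h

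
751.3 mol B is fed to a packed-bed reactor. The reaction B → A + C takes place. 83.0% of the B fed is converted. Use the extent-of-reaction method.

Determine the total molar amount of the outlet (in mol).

B reacted = 0.83 × 751.3 = 623.6 mol; ν_B = −1, so ξ = 623.6/1 = 623.6 mol.
Outlet amounts (n = n₀ + ν ξ):
  B: 751.3 − 1(623.6) = 127.7
  A: 0 + 1(623.6) = 623.6
  C: 0 + 1(623.6) = 623.6
Total out = 127.7 + 623.6 + 623.6 = 1375 mol.

1370 mol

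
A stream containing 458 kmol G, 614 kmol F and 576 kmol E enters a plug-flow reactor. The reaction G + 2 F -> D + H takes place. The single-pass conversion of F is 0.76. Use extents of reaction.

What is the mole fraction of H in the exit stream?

0.165

F reacted = 0.76 × 614 = 466.6 kmol; ν_F = −2, so ξ = 466.6/2 = 233.3 kmol.
Outlet amounts (n = n₀ + ν ξ):
  G: 458 − 1(233.3) = 224.7
  F: 614 − 2(233.3) = 147.4
  D: 0 + 1(233.3) = 233.3
  H: 0 + 1(233.3) = 233.3
  E: 576 (inert)
Total out = 1415 kmol; y_H = 233.3 / 1415 = 0.1649.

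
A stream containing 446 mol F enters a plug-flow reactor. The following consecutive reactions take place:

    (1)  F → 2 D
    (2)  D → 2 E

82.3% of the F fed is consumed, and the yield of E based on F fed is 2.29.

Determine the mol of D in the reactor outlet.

Conversion of F: F consumed = 1ξ₁ = 0.823 × 446 → ξ₁ = 367.1 mol.
Yield of E: 2ξ₂ / 446 = 2.29 → ξ₂ = 510.7 mol.
Outlet amounts (n = n₀ + Σ ν·ξ):
  F: 446 − 1(367.1) = 78.94
  D: 0 + 2(367.1) − 1(510.7) = 223.4
  E: 0 + 2(510.7) = 1021

223 mol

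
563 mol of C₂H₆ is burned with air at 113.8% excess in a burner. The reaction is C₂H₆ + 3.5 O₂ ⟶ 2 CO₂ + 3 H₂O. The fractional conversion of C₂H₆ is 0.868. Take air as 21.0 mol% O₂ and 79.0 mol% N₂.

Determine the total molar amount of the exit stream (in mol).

Stoichiometric O₂ = 3.5 × 563 = 1970 mol; O₂ fed = 1970 × 2.138 = 4213 mol.
N₂ fed = 4213 × 79/21 = 15850 mol.
Fuel reacted = 0.868 × 563 → ξ = 488.7 mol.
Outlet (n = n₀ + ν ξ):
  C₂H₆: 563 − 1(488.7) = 74.32
  O₂: 4213 − 3.5(488.7) = 2503
  N₂: 15850 (inert)
  CO₂: 0 + 2(488.7) = 977.4
  H₂O: 0 + 3(488.7) = 1466
Total out = 74.32 + 2503 + 15850 + 977.4 + 1466 = 20870 mol.

20900 mol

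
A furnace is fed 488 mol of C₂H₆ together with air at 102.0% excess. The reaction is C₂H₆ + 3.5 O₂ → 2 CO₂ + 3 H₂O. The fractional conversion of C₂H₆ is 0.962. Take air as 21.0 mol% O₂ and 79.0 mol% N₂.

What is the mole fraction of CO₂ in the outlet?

Stoichiometric O₂ = 3.5 × 488 = 1708 mol; O₂ fed = 1708 × 2.020 = 3450 mol.
N₂ fed = 3450 × 79/21 = 12980 mol.
Fuel reacted = 0.962 × 488 → ξ = 469.5 mol.
Outlet (n = n₀ + ν ξ):
  C₂H₆: 488 − 1(469.5) = 18.54
  O₂: 3450 − 3.5(469.5) = 1807
  N₂: 12980 (inert)
  CO₂: 0 + 2(469.5) = 938.9
  H₂O: 0 + 3(469.5) = 1408
Total out = 17150 mol; y_CO₂ = 938.9 / 17150 = 0.05474.

0.0547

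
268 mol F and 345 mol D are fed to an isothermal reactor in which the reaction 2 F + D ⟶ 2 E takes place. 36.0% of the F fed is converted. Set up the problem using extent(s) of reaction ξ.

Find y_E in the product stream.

0.171

F reacted = 0.36 × 268 = 96.48 mol; ν_F = −2, so ξ = 96.48/2 = 48.24 mol.
Outlet amounts (n = n₀ + ν ξ):
  F: 268 − 2(48.24) = 171.5
  D: 345 − 1(48.24) = 296.8
  E: 0 + 2(48.24) = 96.48
Total out = 564.8 mol; y_E = 96.48 / 564.8 = 0.1708.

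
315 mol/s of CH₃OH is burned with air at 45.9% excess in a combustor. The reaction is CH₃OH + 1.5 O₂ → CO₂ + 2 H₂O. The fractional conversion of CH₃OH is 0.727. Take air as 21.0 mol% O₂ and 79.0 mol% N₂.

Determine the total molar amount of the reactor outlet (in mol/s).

3710 mol/s

Stoichiometric O₂ = 1.5 × 315 = 472.5 mol/s; O₂ fed = 472.5 × 1.459 = 689.4 mol/s.
N₂ fed = 689.4 × 79/21 = 2593 mol/s.
Fuel reacted = 0.727 × 315 → ξ = 229 mol/s.
Outlet (n = n₀ + ν ξ):
  CH₃OH: 315 − 1(229) = 86
  O₂: 689.4 − 1.5(229) = 345.9
  N₂: 2593 (inert)
  CO₂: 0 + 1(229) = 229
  H₂O: 0 + 2(229) = 458
Total out = 86 + 345.9 + 2593 + 229 + 458 = 3712 mol/s.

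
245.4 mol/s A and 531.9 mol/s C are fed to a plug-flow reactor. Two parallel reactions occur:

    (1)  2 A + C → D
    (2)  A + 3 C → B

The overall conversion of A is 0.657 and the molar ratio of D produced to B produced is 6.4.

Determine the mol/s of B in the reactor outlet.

Conversion of A: A consumed = 0.657 × 245.4 = 161.2 mol/s = 2ξ₁ + 1ξ₂.
Selectivity: 1ξ₁ / (1ξ₂) = 6.4 → ξ₁ = 6.4 ξ₂.
Substitute: (2·6.4 + 1) ξ₂ = 161.2 → ξ₂ = 11.68 mol/s, ξ₁ = 74.77 mol/s.
Outlet amounts (n = n₀ + Σ ν·ξ):
  A: 245.4 − 2(74.77) − 1(11.68) = 84.17
  C: 531.9 − 1(74.77) − 3(11.68) = 422.1
  D: 0 + 1(74.77) = 74.77
  B: 0 + 1(11.68) = 11.68

11.7 mol/s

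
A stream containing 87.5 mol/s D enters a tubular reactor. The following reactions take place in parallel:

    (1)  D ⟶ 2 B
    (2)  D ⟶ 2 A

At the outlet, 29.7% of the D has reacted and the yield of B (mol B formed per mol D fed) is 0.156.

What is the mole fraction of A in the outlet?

Yield of B: 2ξ₁ / 87.5 = 0.156 → ξ₁ = 6.825 mol/s.
Conversion of D: 1ξ₁ + 1ξ₂ = 0.297 × 87.5 = 25.99 → ξ₂ = 19.16 mol/s.
Outlet amounts (n = n₀ + Σ ν·ξ):
  D: 87.5 − 1(6.825) − 1(19.16) = 61.51
  B: 0 + 2(6.825) = 13.65
  A: 0 + 2(19.16) = 38.32
Total out = 113.5 mol/s; y_A = 38.32 / 113.5 = 0.3377.

0.338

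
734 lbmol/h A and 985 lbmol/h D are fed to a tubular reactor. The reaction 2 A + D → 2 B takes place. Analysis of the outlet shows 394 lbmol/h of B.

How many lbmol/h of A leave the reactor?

For B: n = n₀ + 2ξ → 394 = 0 + 2ξ, giving ξ = 197 lbmol/h.
Outlet amounts (n = n₀ + ν ξ):
  A: 734 − 2(197) = 340
  D: 985 − 1(197) = 788
  B: 0 + 2(197) = 394

340 lbmol/h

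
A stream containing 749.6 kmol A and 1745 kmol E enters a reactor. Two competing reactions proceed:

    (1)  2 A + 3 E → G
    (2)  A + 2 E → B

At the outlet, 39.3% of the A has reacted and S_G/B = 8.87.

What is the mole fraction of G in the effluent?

Conversion of A: A consumed = 0.393 × 749.6 = 294.6 kmol = 2ξ₁ + 1ξ₂.
Selectivity: 1ξ₁ / (1ξ₂) = 8.87 → ξ₁ = 8.87 ξ₂.
Substitute: (2·8.87 + 1) ξ₂ = 294.6 → ξ₂ = 15.72 kmol, ξ₁ = 139.4 kmol.
Outlet amounts (n = n₀ + Σ ν·ξ):
  A: 749.6 − 2(139.4) − 1(15.72) = 455
  E: 1745 − 3(139.4) − 2(15.72) = 1295
  G: 0 + 1(139.4) = 139.4
  B: 0 + 1(15.72) = 15.72
Total out = 1905 kmol; y_G = 139.4 / 1905 = 0.07318.

0.0732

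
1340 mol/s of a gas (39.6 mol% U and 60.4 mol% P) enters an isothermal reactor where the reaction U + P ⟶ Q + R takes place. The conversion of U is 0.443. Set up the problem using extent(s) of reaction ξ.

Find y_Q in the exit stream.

U reacted = 0.443 × 530.6 = 235.1 mol/s; ν_U = −1, so ξ = 235.1/1 = 235.1 mol/s.
Outlet amounts (n = n₀ + ν ξ):
  U: 530.6 − 1(235.1) = 295.6
  P: 809.4 − 1(235.1) = 574.3
  Q: 0 + 1(235.1) = 235.1
  R: 0 + 1(235.1) = 235.1
Total out = 1340 mol/s; y_Q = 235.1 / 1340 = 0.1754.

0.175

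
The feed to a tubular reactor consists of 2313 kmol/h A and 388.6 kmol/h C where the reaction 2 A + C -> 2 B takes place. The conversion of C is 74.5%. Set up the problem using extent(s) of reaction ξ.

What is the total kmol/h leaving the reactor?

C reacted = 0.745 × 388.6 = 289.5 kmol/h; ν_C = −1, so ξ = 289.5/1 = 289.5 kmol/h.
Outlet amounts (n = n₀ + ν ξ):
  A: 2313 − 2(289.5) = 1734
  C: 388.6 − 1(289.5) = 99.09
  B: 0 + 2(289.5) = 579
Total out = 1734 + 99.09 + 579 = 2412 kmol/h.

2410 kmol/h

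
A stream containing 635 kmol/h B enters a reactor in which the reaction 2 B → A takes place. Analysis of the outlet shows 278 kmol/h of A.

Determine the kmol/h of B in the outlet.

79 kmol/h

For A: n = n₀ + 1ξ → 278 = 0 + 1ξ, giving ξ = 278 kmol/h.
Outlet amounts (n = n₀ + ν ξ):
  B: 635 − 2(278) = 79
  A: 0 + 1(278) = 278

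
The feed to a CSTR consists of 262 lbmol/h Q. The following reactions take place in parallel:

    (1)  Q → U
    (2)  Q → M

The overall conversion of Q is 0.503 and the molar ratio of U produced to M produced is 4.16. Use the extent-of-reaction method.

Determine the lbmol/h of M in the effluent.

Conversion of Q: Q consumed = 0.503 × 262 = 131.8 lbmol/h = 1ξ₁ + 1ξ₂.
Selectivity: 1ξ₁ / (1ξ₂) = 4.16 → ξ₁ = 4.16 ξ₂.
Substitute: (1·4.16 + 1) ξ₂ = 131.8 → ξ₂ = 25.54 lbmol/h, ξ₁ = 106.2 lbmol/h.
Outlet amounts (n = n₀ + Σ ν·ξ):
  Q: 262 − 1(106.2) − 1(25.54) = 130.2
  U: 0 + 1(106.2) = 106.2
  M: 0 + 1(25.54) = 25.54

25.5 lbmol/h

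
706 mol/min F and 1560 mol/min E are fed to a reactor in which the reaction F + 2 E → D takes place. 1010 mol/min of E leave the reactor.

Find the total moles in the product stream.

For E: n = n₀ − 2ξ → 1010 = 1560 − 2ξ, giving ξ = 275 mol/min.
Outlet amounts (n = n₀ + ν ξ):
  F: 706 − 1(275) = 431
  E: 1560 − 2(275) = 1010
  D: 0 + 1(275) = 275
Total out = 431 + 1010 + 275 = 1716 mol/min.

1720 mol/min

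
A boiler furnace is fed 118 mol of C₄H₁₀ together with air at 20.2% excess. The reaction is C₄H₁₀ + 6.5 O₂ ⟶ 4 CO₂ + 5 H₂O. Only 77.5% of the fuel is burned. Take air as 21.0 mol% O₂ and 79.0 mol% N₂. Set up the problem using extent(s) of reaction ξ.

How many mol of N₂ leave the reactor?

Stoichiometric O₂ = 6.5 × 118 = 767 mol; O₂ fed = 767 × 1.202 = 921.9 mol.
N₂ fed = 921.9 × 79/21 = 3468 mol.
Fuel reacted = 0.775 × 118 → ξ = 91.45 mol.
Outlet (n = n₀ + ν ξ):
  C₄H₁₀: 118 − 1(91.45) = 26.55
  O₂: 921.9 − 6.5(91.45) = 327.5
  N₂: 3468 (inert)
  CO₂: 0 + 4(91.45) = 365.8
  H₂O: 0 + 5(91.45) = 457.2

3470 mol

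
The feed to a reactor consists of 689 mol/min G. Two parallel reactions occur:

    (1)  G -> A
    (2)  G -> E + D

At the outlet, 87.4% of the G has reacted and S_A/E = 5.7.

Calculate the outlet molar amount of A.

512 mol/min

Conversion of G: G consumed = 0.874 × 689 = 602.2 mol/min = 1ξ₁ + 1ξ₂.
Selectivity: 1ξ₁ / (1ξ₂) = 5.7 → ξ₁ = 5.7 ξ₂.
Substitute: (1·5.7 + 1) ξ₂ = 602.2 → ξ₂ = 89.88 mol/min, ξ₁ = 512.3 mol/min.
Outlet amounts (n = n₀ + Σ ν·ξ):
  G: 689 − 1(512.3) − 1(89.88) = 86.81
  A: 0 + 1(512.3) = 512.3
  E: 0 + 1(89.88) = 89.88
  D: 0 + 1(89.88) = 89.88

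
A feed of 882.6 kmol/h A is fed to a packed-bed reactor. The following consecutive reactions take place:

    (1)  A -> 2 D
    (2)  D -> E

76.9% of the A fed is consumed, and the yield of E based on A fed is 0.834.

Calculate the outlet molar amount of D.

621 kmol/h

Conversion of A: A consumed = 1ξ₁ = 0.769 × 882.6 → ξ₁ = 678.7 kmol/h.
Yield of E: 1ξ₂ / 882.6 = 0.834 → ξ₂ = 736.1 kmol/h.
Outlet amounts (n = n₀ + Σ ν·ξ):
  A: 882.6 − 1(678.7) = 203.9
  D: 0 + 2(678.7) − 1(736.1) = 621.4
  E: 0 + 1(736.1) = 736.1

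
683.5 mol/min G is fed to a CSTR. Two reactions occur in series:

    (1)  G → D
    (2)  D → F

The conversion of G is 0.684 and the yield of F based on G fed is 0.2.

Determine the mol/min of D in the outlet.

331 mol/min

Conversion of G: G consumed = 1ξ₁ = 0.684 × 683.5 → ξ₁ = 467.5 mol/min.
Yield of F: 1ξ₂ / 683.5 = 0.2 → ξ₂ = 136.7 mol/min.
Outlet amounts (n = n₀ + Σ ν·ξ):
  G: 683.5 − 1(467.5) = 216
  D: 0 + 1(467.5) − 1(136.7) = 330.8
  F: 0 + 1(136.7) = 136.7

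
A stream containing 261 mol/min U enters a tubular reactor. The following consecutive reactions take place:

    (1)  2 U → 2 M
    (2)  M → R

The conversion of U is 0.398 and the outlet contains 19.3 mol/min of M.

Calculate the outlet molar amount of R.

Conversion of U: U consumed = 2ξ₁ = 0.398 × 261 → ξ₁ = 51.94 mol/min.
M balance: n_M = 0 + 2ξ₁ − 1ξ₂ = 19.3 → ξ₂ = (2·51.94 − 19.3)/1 = 84.58 mol/min.
Outlet amounts (n = n₀ + Σ ν·ξ):
  U: 261 − 2(51.94) = 157.1
  M: 0 + 2(51.94) − 1(84.58) = 19.3
  R: 0 + 1(84.58) = 84.58

84.6 mol/min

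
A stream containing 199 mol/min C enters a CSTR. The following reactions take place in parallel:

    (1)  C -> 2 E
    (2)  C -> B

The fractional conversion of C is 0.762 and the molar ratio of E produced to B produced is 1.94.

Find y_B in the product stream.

Conversion of C: C consumed = 0.762 × 199 = 151.6 mol/min = 1ξ₁ + 1ξ₂.
Selectivity: 2ξ₁ / (1ξ₂) = 1.94 → ξ₁ = 0.97 ξ₂.
Substitute: (1·0.97 + 1) ξ₂ = 151.6 → ξ₂ = 76.97 mol/min, ξ₁ = 74.66 mol/min.
Outlet amounts (n = n₀ + Σ ν·ξ):
  C: 199 − 1(74.66) − 1(76.97) = 47.36
  E: 0 + 2(74.66) = 149.3
  B: 0 + 1(76.97) = 76.97
Total out = 273.7 mol/min; y_B = 76.97 / 273.7 = 0.2813.

0.281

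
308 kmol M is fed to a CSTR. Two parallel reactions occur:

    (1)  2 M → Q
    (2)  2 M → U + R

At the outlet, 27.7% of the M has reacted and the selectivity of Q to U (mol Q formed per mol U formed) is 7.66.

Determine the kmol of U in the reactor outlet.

Conversion of M: M consumed = 0.277 × 308 = 85.32 kmol = 2ξ₁ + 2ξ₂.
Selectivity: 1ξ₁ / (1ξ₂) = 7.66 → ξ₁ = 7.66 ξ₂.
Substitute: (2·7.66 + 2) ξ₂ = 85.32 → ξ₂ = 4.926 kmol, ξ₁ = 37.73 kmol.
Outlet amounts (n = n₀ + Σ ν·ξ):
  M: 308 − 2(37.73) − 2(4.926) = 222.7
  Q: 0 + 1(37.73) = 37.73
  U: 0 + 1(4.926) = 4.926
  R: 0 + 1(4.926) = 4.926

4.93 kmol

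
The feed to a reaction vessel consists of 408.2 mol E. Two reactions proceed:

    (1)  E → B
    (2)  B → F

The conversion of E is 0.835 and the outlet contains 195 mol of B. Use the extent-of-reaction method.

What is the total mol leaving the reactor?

Conversion of E: E consumed = 1ξ₁ = 0.835 × 408.2 → ξ₁ = 340.8 mol.
B balance: n_B = 0 + 1ξ₁ − 1ξ₂ = 195 → ξ₂ = (1·340.8 − 195)/1 = 145.8 mol.
Outlet amounts (n = n₀ + Σ ν·ξ):
  E: 408.2 − 1(340.8) = 67.35
  B: 0 + 1(340.8) − 1(145.8) = 195
  F: 0 + 1(145.8) = 145.8
Total out = 67.35 + 195 + 145.8 = 408.2 mol.

408 mol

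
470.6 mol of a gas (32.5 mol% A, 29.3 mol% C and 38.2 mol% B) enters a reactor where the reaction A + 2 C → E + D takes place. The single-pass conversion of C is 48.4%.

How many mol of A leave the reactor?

C reacted = 0.484 × 137.9 = 66.74 mol; ν_C = −2, so ξ = 66.74/2 = 33.37 mol.
Outlet amounts (n = n₀ + ν ξ):
  A: 152.9 − 1(33.37) = 119.6
  C: 137.9 − 2(33.37) = 71.15
  E: 0 + 1(33.37) = 33.37
  D: 0 + 1(33.37) = 33.37
  B: 179.8 (inert)

120 mol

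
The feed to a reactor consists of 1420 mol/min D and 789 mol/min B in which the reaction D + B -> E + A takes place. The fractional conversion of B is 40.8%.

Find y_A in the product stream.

0.146

B reacted = 0.408 × 789 = 321.9 mol/min; ν_B = −1, so ξ = 321.9/1 = 321.9 mol/min.
Outlet amounts (n = n₀ + ν ξ):
  D: 1420 − 1(321.9) = 1098
  B: 789 − 1(321.9) = 467.1
  E: 0 + 1(321.9) = 321.9
  A: 0 + 1(321.9) = 321.9
Total out = 2209 mol/min; y_A = 321.9 / 2209 = 0.1457.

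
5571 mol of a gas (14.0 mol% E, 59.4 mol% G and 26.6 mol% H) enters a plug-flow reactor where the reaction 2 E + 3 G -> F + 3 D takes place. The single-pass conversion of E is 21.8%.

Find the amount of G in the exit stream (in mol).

E reacted = 0.218 × 779.9 = 170 mol; ν_E = −2, so ξ = 170/2 = 85.01 mol.
Outlet amounts (n = n₀ + ν ξ):
  E: 779.9 − 2(85.01) = 609.9
  G: 3309 − 3(85.01) = 3054
  F: 0 + 1(85.01) = 85.01
  D: 0 + 3(85.01) = 255
  H: 1482 (inert)

3050 mol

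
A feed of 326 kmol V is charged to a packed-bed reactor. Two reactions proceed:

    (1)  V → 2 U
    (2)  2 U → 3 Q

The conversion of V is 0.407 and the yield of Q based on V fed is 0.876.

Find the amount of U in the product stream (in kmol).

Conversion of V: V consumed = 1ξ₁ = 0.407 × 326 → ξ₁ = 132.7 kmol.
Yield of Q: 3ξ₂ / 326 = 0.876 → ξ₂ = 95.19 kmol.
Outlet amounts (n = n₀ + Σ ν·ξ):
  V: 326 − 1(132.7) = 193.3
  U: 0 + 2(132.7) − 2(95.19) = 74.98
  Q: 0 + 3(95.19) = 285.6

75 kmol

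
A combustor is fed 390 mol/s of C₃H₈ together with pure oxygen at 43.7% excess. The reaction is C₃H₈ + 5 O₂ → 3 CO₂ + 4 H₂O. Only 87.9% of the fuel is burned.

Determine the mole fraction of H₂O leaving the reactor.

0.388

Stoichiometric O₂ = 5 × 390 = 1950 mol/s; O₂ fed = 1950 × 1.437 = 2802 mol/s.
Fuel reacted = 0.879 × 390 → ξ = 342.8 mol/s.
Outlet (n = n₀ + ν ξ):
  C₃H₈: 390 − 1(342.8) = 47.19
  O₂: 2802 − 5(342.8) = 1088
  CO₂: 0 + 3(342.8) = 1028
  H₂O: 0 + 4(342.8) = 1371
Total out = 3535 mol/s; y_H₂O = 1371 / 3535 = 0.3879.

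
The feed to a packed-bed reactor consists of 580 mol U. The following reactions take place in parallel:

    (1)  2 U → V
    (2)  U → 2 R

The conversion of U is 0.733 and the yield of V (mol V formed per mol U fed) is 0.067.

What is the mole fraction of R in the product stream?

Yield of V: 1ξ₁ / 580 = 0.067 → ξ₁ = 38.86 mol.
Conversion of U: 2ξ₁ + 1ξ₂ = 0.733 × 580 = 425.1 → ξ₂ = 347.4 mol.
Outlet amounts (n = n₀ + Σ ν·ξ):
  U: 580 − 2(38.86) − 1(347.4) = 154.9
  V: 0 + 1(38.86) = 38.86
  R: 0 + 2(347.4) = 694.8
Total out = 888.6 mol; y_R = 694.8 / 888.6 = 0.782.

0.782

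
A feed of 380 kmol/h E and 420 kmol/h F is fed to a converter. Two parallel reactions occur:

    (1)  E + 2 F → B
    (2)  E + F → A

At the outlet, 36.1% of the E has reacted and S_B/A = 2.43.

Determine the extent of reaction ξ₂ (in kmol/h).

Conversion of E: E consumed = 0.361 × 380 = 137.2 kmol/h = 1ξ₁ + 1ξ₂.
Selectivity: 1ξ₁ / (1ξ₂) = 2.43 → ξ₁ = 2.43 ξ₂.
Substitute: (1·2.43 + 1) ξ₂ = 137.2 → ξ₂ = 39.99 kmol/h, ξ₁ = 97.19 kmol/h.
Outlet amounts (n = n₀ + Σ ν·ξ):
  E: 380 − 1(97.19) − 1(39.99) = 242.8
  F: 420 − 2(97.19) − 1(39.99) = 185.6
  B: 0 + 1(97.19) = 97.19
  A: 0 + 1(39.99) = 39.99

ξ₂ = 40 kmol/h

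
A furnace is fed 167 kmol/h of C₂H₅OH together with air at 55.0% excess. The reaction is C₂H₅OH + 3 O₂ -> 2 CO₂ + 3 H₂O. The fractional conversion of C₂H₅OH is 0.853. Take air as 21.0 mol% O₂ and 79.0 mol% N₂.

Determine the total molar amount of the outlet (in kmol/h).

4010 kmol/h

Stoichiometric O₂ = 3 × 167 = 501 kmol/h; O₂ fed = 501 × 1.550 = 776.6 kmol/h.
N₂ fed = 776.6 × 79/21 = 2921 kmol/h.
Fuel reacted = 0.853 × 167 → ξ = 142.5 kmol/h.
Outlet (n = n₀ + ν ξ):
  C₂H₅OH: 167 − 1(142.5) = 24.55
  O₂: 776.6 − 3(142.5) = 349.2
  N₂: 2921 (inert)
  CO₂: 0 + 2(142.5) = 284.9
  H₂O: 0 + 3(142.5) = 427.4
Total out = 24.55 + 349.2 + 2921 + 284.9 + 427.4 = 4007 kmol/h.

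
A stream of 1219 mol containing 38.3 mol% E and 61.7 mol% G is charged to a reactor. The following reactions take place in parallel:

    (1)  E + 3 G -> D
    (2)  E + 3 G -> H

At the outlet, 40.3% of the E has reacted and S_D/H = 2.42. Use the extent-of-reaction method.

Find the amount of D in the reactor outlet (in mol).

Conversion of E: E consumed = 0.403 × 466.9 = 188.2 mol = 1ξ₁ + 1ξ₂.
Selectivity: 1ξ₁ / (1ξ₂) = 2.42 → ξ₁ = 2.42 ξ₂.
Substitute: (1·2.42 + 1) ξ₂ = 188.2 → ξ₂ = 55.02 mol, ξ₁ = 133.1 mol.
Outlet amounts (n = n₀ + Σ ν·ξ):
  E: 466.9 − 1(133.1) − 1(55.02) = 278.7
  G: 752.1 − 3(133.1) − 3(55.02) = 187.7
  D: 0 + 1(133.1) = 133.1
  H: 0 + 1(55.02) = 55.02

133 mol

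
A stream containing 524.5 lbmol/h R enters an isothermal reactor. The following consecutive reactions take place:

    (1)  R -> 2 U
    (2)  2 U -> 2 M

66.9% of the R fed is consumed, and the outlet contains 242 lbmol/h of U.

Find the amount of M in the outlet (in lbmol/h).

460 lbmol/h

Conversion of R: R consumed = 1ξ₁ = 0.669 × 524.5 → ξ₁ = 350.9 lbmol/h.
U balance: n_U = 0 + 2ξ₁ − 2ξ₂ = 242 → ξ₂ = (2·350.9 − 242)/2 = 229.9 lbmol/h.
Outlet amounts (n = n₀ + Σ ν·ξ):
  R: 524.5 − 1(350.9) = 173.6
  U: 0 + 2(350.9) − 2(229.9) = 242
  M: 0 + 2(229.9) = 459.8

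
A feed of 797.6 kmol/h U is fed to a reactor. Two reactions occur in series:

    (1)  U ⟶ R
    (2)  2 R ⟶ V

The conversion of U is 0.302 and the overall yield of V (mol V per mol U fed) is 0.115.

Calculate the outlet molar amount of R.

57.4 kmol/h

Conversion of U: U consumed = 1ξ₁ = 0.302 × 797.6 → ξ₁ = 240.9 kmol/h.
Yield of V: 1ξ₂ / 797.6 = 0.115 → ξ₂ = 91.72 kmol/h.
Outlet amounts (n = n₀ + Σ ν·ξ):
  U: 797.6 − 1(240.9) = 556.7
  R: 0 + 1(240.9) − 2(91.72) = 57.43
  V: 0 + 1(91.72) = 91.72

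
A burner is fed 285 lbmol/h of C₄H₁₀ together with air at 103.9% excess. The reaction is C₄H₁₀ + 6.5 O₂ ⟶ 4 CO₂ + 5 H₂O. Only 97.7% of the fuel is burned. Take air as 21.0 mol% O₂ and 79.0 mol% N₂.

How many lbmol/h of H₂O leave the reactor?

1390 lbmol/h

Stoichiometric O₂ = 6.5 × 285 = 1852 lbmol/h; O₂ fed = 1852 × 2.039 = 3777 lbmol/h.
N₂ fed = 3777 × 79/21 = 14210 lbmol/h.
Fuel reacted = 0.977 × 285 → ξ = 278.4 lbmol/h.
Outlet (n = n₀ + ν ξ):
  C₄H₁₀: 285 − 1(278.4) = 6.555
  O₂: 3777 − 6.5(278.4) = 1967
  N₂: 14210 (inert)
  CO₂: 0 + 4(278.4) = 1114
  H₂O: 0 + 5(278.4) = 1392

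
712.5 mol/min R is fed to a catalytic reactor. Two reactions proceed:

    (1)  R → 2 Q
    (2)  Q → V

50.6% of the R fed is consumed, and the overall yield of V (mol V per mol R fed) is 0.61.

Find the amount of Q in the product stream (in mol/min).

286 mol/min

Conversion of R: R consumed = 1ξ₁ = 0.506 × 712.5 → ξ₁ = 360.5 mol/min.
Yield of V: 1ξ₂ / 712.5 = 0.61 → ξ₂ = 434.6 mol/min.
Outlet amounts (n = n₀ + Σ ν·ξ):
  R: 712.5 − 1(360.5) = 352
  Q: 0 + 2(360.5) − 1(434.6) = 286.4
  V: 0 + 1(434.6) = 434.6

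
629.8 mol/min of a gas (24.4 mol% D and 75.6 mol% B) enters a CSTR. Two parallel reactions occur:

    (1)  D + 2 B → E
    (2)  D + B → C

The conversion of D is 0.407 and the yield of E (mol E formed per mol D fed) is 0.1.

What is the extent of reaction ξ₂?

Yield of E: 1ξ₁ / 153.7 = 0.1 → ξ₁ = 15.37 mol/min.
Conversion of D: 1ξ₁ + 1ξ₂ = 0.407 × 153.7 = 62.54 → ξ₂ = 47.18 mol/min.
Outlet amounts (n = n₀ + Σ ν·ξ):
  D: 153.7 − 1(15.37) − 1(47.18) = 91.13
  B: 476.1 − 2(15.37) − 1(47.18) = 398.2
  E: 0 + 1(15.37) = 15.37
  C: 0 + 1(47.18) = 47.18

ξ₂ = 47.2 mol/min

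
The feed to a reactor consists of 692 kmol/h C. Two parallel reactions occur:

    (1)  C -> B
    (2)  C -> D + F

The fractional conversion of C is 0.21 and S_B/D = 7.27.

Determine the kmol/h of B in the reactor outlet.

Conversion of C: C consumed = 0.21 × 692 = 145.3 kmol/h = 1ξ₁ + 1ξ₂.
Selectivity: 1ξ₁ / (1ξ₂) = 7.27 → ξ₁ = 7.27 ξ₂.
Substitute: (1·7.27 + 1) ξ₂ = 145.3 → ξ₂ = 17.57 kmol/h, ξ₁ = 127.7 kmol/h.
Outlet amounts (n = n₀ + Σ ν·ξ):
  C: 692 − 1(127.7) − 1(17.57) = 546.7
  B: 0 + 1(127.7) = 127.7
  D: 0 + 1(17.57) = 17.57
  F: 0 + 1(17.57) = 17.57

128 kmol/h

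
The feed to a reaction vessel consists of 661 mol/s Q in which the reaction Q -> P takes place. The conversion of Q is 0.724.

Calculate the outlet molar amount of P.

Q reacted = 0.724 × 661 = 478.6 mol/s; ν_Q = −1, so ξ = 478.6/1 = 478.6 mol/s.
Outlet amounts (n = n₀ + ν ξ):
  Q: 661 − 1(478.6) = 182.4
  P: 0 + 1(478.6) = 478.6

479 mol/s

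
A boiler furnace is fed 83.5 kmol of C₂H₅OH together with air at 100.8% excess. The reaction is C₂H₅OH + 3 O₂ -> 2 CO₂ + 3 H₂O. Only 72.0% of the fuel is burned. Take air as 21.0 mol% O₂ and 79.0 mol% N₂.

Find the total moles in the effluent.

2540 kmol

Stoichiometric O₂ = 3 × 83.5 = 250.5 kmol; O₂ fed = 250.5 × 2.008 = 503 kmol.
N₂ fed = 503 × 79/21 = 1892 kmol.
Fuel reacted = 0.72 × 83.5 → ξ = 60.12 kmol.
Outlet (n = n₀ + ν ξ):
  C₂H₅OH: 83.5 − 1(60.12) = 23.38
  O₂: 503 − 3(60.12) = 322.6
  N₂: 1892 (inert)
  CO₂: 0 + 2(60.12) = 120.2
  H₂O: 0 + 3(60.12) = 180.4
Total out = 23.38 + 322.6 + 1892 + 120.2 + 180.4 = 2539 kmol.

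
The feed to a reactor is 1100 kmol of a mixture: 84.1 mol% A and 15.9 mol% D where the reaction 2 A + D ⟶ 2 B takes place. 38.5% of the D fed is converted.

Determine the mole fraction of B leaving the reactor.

0.13

D reacted = 0.385 × 174.9 = 67.34 kmol; ν_D = −1, so ξ = 67.34/1 = 67.34 kmol.
Outlet amounts (n = n₀ + ν ξ):
  A: 925.1 − 2(67.34) = 790.4
  D: 174.9 − 1(67.34) = 107.6
  B: 0 + 2(67.34) = 134.7
Total out = 1033 kmol; y_B = 134.7 / 1033 = 0.1304.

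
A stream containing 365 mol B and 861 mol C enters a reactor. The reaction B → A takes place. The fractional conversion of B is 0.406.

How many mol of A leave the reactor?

B reacted = 0.406 × 365 = 148.2 mol; ν_B = −1, so ξ = 148.2/1 = 148.2 mol.
Outlet amounts (n = n₀ + ν ξ):
  B: 365 − 1(148.2) = 216.8
  A: 0 + 1(148.2) = 148.2
  C: 861 (inert)

148 mol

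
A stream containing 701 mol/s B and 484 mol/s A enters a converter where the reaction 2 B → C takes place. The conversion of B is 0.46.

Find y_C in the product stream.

0.157

B reacted = 0.46 × 701 = 322.5 mol/s; ν_B = −2, so ξ = 322.5/2 = 161.2 mol/s.
Outlet amounts (n = n₀ + ν ξ):
  B: 701 − 2(161.2) = 378.5
  C: 0 + 1(161.2) = 161.2
  A: 484 (inert)
Total out = 1024 mol/s; y_C = 161.2 / 1024 = 0.1575.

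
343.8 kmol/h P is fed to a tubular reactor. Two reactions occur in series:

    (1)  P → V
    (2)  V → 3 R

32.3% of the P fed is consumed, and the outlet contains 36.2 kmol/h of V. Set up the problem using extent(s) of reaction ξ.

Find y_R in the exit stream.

Conversion of P: P consumed = 1ξ₁ = 0.323 × 343.8 → ξ₁ = 111 kmol/h.
V balance: n_V = 0 + 1ξ₁ − 1ξ₂ = 36.2 → ξ₂ = (1·111 − 36.2)/1 = 74.85 kmol/h.
Outlet amounts (n = n₀ + Σ ν·ξ):
  P: 343.8 − 1(111) = 232.8
  V: 0 + 1(111) − 1(74.85) = 36.2
  R: 0 + 3(74.85) = 224.5
Total out = 493.5 kmol/h; y_R = 224.5 / 493.5 = 0.455.

0.455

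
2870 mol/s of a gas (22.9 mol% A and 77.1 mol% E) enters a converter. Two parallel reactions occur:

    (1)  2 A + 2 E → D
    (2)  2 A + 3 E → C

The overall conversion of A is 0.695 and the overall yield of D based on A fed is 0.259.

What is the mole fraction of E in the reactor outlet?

0.798

Yield of D: 1ξ₁ / 657.2 = 0.259 → ξ₁ = 170.2 mol/s.
Conversion of A: 2ξ₁ + 2ξ₂ = 0.695 × 657.2 = 456.8 → ξ₂ = 58.16 mol/s.
Outlet amounts (n = n₀ + Σ ν·ξ):
  A: 657.2 − 2(170.2) − 2(58.16) = 200.5
  E: 2213 − 2(170.2) − 3(58.16) = 1698
  D: 0 + 1(170.2) = 170.2
  C: 0 + 1(58.16) = 58.16
Total out = 2127 mol/s; y_E = 1698 / 2127 = 0.7984.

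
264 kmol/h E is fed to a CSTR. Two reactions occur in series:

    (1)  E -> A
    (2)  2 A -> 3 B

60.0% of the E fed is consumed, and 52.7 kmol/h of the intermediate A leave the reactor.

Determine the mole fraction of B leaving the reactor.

0.5

Conversion of E: E consumed = 1ξ₁ = 0.6 × 264 → ξ₁ = 158.4 kmol/h.
A balance: n_A = 0 + 1ξ₁ − 2ξ₂ = 52.7 → ξ₂ = (1·158.4 − 52.7)/2 = 52.85 kmol/h.
Outlet amounts (n = n₀ + Σ ν·ξ):
  E: 264 − 1(158.4) = 105.6
  A: 0 + 1(158.4) − 2(52.85) = 52.7
  B: 0 + 3(52.85) = 158.6
Total out = 316.9 kmol/h; y_B = 158.6 / 316.9 = 0.5004.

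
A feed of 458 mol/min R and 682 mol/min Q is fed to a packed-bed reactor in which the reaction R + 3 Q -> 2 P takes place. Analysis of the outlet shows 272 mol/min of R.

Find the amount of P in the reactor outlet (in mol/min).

372 mol/min

For R: n = n₀ − 1ξ → 272 = 458 − 1ξ, giving ξ = 186 mol/min.
Outlet amounts (n = n₀ + ν ξ):
  R: 458 − 1(186) = 272
  Q: 682 − 3(186) = 124
  P: 0 + 2(186) = 372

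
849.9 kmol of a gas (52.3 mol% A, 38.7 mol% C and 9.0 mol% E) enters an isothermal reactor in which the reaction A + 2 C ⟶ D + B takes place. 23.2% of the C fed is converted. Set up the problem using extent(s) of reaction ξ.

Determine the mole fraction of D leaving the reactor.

C reacted = 0.232 × 328.9 = 76.31 kmol; ν_C = −2, so ξ = 76.31/2 = 38.15 kmol.
Outlet amounts (n = n₀ + ν ξ):
  A: 444.5 − 1(38.15) = 406.3
  C: 328.9 − 2(38.15) = 252.6
  D: 0 + 1(38.15) = 38.15
  B: 0 + 1(38.15) = 38.15
  E: 76.49 (inert)
Total out = 811.7 kmol; y_D = 38.15 / 811.7 = 0.047.

0.047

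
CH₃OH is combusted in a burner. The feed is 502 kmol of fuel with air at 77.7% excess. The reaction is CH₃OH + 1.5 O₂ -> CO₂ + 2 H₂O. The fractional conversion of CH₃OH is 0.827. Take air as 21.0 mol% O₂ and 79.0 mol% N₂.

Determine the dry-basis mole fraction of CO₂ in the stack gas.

0.0664

Stoichiometric O₂ = 1.5 × 502 = 753 kmol; O₂ fed = 753 × 1.777 = 1338 kmol.
N₂ fed = 1338 × 79/21 = 5034 kmol.
Fuel reacted = 0.827 × 502 → ξ = 415.2 kmol.
Outlet (n = n₀ + ν ξ):
  CH₃OH: 502 − 1(415.2) = 86.85
  O₂: 1338 − 1.5(415.2) = 715.4
  N₂: 5034 (inert)
  CO₂: 0 + 1(415.2) = 415.2
  H₂O: 0 + 2(415.2) = 830.3
Dry total = 6251 kmol; y_CO₂ (dry) = 415.2 / 6251 = 0.06641.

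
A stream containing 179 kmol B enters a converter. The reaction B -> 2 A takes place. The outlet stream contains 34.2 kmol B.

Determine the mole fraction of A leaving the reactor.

For B: n = n₀ − 1ξ → 34.2 = 179 − 1ξ, giving ξ = 144.8 kmol.
Outlet amounts (n = n₀ + ν ξ):
  B: 179 − 1(144.8) = 34.2
  A: 0 + 2(144.8) = 289.6
Total out = 323.8 kmol; y_A = 289.6 / 323.8 = 0.8944.

0.894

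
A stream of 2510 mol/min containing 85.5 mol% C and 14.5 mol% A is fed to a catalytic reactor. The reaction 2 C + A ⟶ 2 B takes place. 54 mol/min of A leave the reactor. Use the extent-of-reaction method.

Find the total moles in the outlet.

For A: n = n₀ − 1ξ → 54 = 363.9 − 1ξ, giving ξ = 309.9 mol/min.
Outlet amounts (n = n₀ + ν ξ):
  C: 2146 − 2(309.9) = 1526
  A: 363.9 − 1(309.9) = 54
  B: 0 + 2(309.9) = 619.9
Total out = 1526 + 54 + 619.9 = 2200 mol/min.

2200 mol/min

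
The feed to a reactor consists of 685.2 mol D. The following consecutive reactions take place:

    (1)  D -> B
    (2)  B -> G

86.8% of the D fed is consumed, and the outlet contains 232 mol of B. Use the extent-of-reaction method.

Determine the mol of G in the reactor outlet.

Conversion of D: D consumed = 1ξ₁ = 0.868 × 685.2 → ξ₁ = 594.8 mol.
B balance: n_B = 0 + 1ξ₁ − 1ξ₂ = 232 → ξ₂ = (1·594.8 − 232)/1 = 362.8 mol.
Outlet amounts (n = n₀ + Σ ν·ξ):
  D: 685.2 − 1(594.8) = 90.45
  B: 0 + 1(594.8) − 1(362.8) = 232
  G: 0 + 1(362.8) = 362.8

363 mol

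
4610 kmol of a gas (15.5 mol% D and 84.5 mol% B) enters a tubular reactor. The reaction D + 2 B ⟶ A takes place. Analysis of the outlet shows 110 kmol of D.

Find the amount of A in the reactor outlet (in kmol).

For D: n = n₀ − 1ξ → 110 = 714.5 − 1ξ, giving ξ = 604.5 kmol.
Outlet amounts (n = n₀ + ν ξ):
  D: 714.5 − 1(604.5) = 110
  B: 3895 − 2(604.5) = 2686
  A: 0 + 1(604.5) = 604.5

605 kmol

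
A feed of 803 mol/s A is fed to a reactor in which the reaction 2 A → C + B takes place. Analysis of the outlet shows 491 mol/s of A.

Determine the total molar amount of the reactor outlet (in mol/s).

803 mol/s

For A: n = n₀ − 2ξ → 491 = 803 − 2ξ, giving ξ = 156 mol/s.
Outlet amounts (n = n₀ + ν ξ):
  A: 803 − 2(156) = 491
  C: 0 + 1(156) = 156
  B: 0 + 1(156) = 156
Total out = 491 + 156 + 156 = 803 mol/s.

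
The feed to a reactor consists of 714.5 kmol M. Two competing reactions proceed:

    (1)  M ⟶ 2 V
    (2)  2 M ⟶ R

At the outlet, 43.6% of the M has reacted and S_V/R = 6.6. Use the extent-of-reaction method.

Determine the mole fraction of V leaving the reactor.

Conversion of M: M consumed = 0.436 × 714.5 = 311.5 kmol = 1ξ₁ + 2ξ₂.
Selectivity: 2ξ₁ / (1ξ₂) = 6.6 → ξ₁ = 3.3 ξ₂.
Substitute: (1·3.3 + 2) ξ₂ = 311.5 → ξ₂ = 58.78 kmol, ξ₁ = 194 kmol.
Outlet amounts (n = n₀ + Σ ν·ξ):
  M: 714.5 − 1(194) − 2(58.78) = 403
  V: 0 + 2(194) = 387.9
  R: 0 + 1(58.78) = 58.78
Total out = 849.7 kmol; y_V = 387.9 / 849.7 = 0.4566.

0.457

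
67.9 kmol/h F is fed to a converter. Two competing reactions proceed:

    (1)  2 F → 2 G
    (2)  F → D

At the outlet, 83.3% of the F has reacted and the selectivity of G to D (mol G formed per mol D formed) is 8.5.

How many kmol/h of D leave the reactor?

5.95 kmol/h

Conversion of F: F consumed = 0.833 × 67.9 = 56.56 kmol/h = 2ξ₁ + 1ξ₂.
Selectivity: 2ξ₁ / (1ξ₂) = 8.5 → ξ₁ = 4.25 ξ₂.
Substitute: (2·4.25 + 1) ξ₂ = 56.56 → ξ₂ = 5.954 kmol/h, ξ₁ = 25.3 kmol/h.
Outlet amounts (n = n₀ + Σ ν·ξ):
  F: 67.9 − 2(25.3) − 1(5.954) = 11.34
  G: 0 + 2(25.3) = 50.61
  D: 0 + 1(5.954) = 5.954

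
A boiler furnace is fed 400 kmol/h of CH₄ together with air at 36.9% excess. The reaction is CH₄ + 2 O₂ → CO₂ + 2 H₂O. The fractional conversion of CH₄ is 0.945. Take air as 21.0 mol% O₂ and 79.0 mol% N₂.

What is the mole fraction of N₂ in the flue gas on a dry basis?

0.848

Stoichiometric O₂ = 2 × 400 = 800 kmol/h; O₂ fed = 800 × 1.369 = 1095 kmol/h.
N₂ fed = 1095 × 79/21 = 4120 kmol/h.
Fuel reacted = 0.945 × 400 → ξ = 378 kmol/h.
Outlet (n = n₀ + ν ξ):
  CH₄: 400 − 1(378) = 22
  O₂: 1095 − 2(378) = 339.2
  N₂: 4120 (inert)
  CO₂: 0 + 1(378) = 378
  H₂O: 0 + 2(378) = 756
Dry total = 4859 kmol/h; y_N₂ (dry) = 4120 / 4859 = 0.8479.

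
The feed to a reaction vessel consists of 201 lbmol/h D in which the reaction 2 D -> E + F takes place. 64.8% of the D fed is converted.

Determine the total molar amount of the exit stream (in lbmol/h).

D reacted = 0.648 × 201 = 130.2 lbmol/h; ν_D = −2, so ξ = 130.2/2 = 65.12 lbmol/h.
Outlet amounts (n = n₀ + ν ξ):
  D: 201 − 2(65.12) = 70.75
  E: 0 + 1(65.12) = 65.12
  F: 0 + 1(65.12) = 65.12
Total out = 70.75 + 65.12 + 65.12 = 201 lbmol/h.

201 lbmol/h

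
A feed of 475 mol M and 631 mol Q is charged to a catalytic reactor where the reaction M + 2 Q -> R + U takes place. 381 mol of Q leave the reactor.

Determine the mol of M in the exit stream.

For Q: n = n₀ − 2ξ → 381 = 631 − 2ξ, giving ξ = 125 mol.
Outlet amounts (n = n₀ + ν ξ):
  M: 475 − 1(125) = 350
  Q: 631 − 2(125) = 381
  R: 0 + 1(125) = 125
  U: 0 + 1(125) = 125

350 mol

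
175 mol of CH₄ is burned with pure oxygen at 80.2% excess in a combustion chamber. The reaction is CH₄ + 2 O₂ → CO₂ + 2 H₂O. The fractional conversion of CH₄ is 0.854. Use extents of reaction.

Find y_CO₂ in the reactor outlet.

Stoichiometric O₂ = 2 × 175 = 350 mol; O₂ fed = 350 × 1.802 = 630.7 mol.
Fuel reacted = 0.854 × 175 → ξ = 149.4 mol.
Outlet (n = n₀ + ν ξ):
  CH₄: 175 − 1(149.4) = 25.55
  O₂: 630.7 − 2(149.4) = 331.8
  CO₂: 0 + 1(149.4) = 149.4
  H₂O: 0 + 2(149.4) = 298.9
Total out = 805.7 mol; y_CO₂ = 149.4 / 805.7 = 0.1855.

0.185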